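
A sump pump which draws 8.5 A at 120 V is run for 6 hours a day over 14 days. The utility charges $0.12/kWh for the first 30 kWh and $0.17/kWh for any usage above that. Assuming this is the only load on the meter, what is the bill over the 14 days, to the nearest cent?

$13.07

Power = 8.5 A × 120 V = 1020 W = 1.02 kW
Runtime = 6 h/day × 14 days = 84 h
Energy = 1.02 kW × 84 h = 85.68 kWh
Tier 1 (0–30 kWh): 30 × $0.12 = $3.6
Above 30 kWh: 55.68 × $0.17 = $9.4656
Bill = $13.07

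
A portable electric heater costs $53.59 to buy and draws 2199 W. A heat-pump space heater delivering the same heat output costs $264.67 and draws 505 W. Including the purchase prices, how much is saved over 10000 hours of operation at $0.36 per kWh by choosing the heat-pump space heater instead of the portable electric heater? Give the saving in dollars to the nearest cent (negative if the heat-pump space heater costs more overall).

portable electric heater: $53.59 + (2199/1000) kW × 10000 h × $0.36 = $53.59 + $7916.4 = $7969.99
heat-pump space heater: $264.67 + (505/1000) kW × 10000 h × $0.36 = $264.67 + $1818 = $2082.67
Saving = $7969.99 − $2082.67 = $5887.32

$5887.32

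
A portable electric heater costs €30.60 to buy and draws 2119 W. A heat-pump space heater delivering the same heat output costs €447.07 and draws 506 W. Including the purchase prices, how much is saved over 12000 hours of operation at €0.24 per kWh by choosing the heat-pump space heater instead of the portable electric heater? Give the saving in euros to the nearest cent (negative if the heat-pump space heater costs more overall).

€4228.97

portable electric heater: €30.60 + (2119/1000) kW × 12000 h × €0.24 = €30.60 + €6102.72 = €6133.32
heat-pump space heater: €447.07 + (506/1000) kW × 12000 h × €0.24 = €447.07 + €1457.28 = €1904.35
Saving = €6133.32 − €1904.35 = €4228.97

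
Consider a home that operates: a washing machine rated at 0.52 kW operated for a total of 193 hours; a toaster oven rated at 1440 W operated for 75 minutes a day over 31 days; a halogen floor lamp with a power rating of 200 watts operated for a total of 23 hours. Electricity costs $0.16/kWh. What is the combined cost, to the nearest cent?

washing machine: 0.52 kW × 193 h = 100.36 kWh
toaster oven: Runtime = 75 min × 31 = 2325 min = 38.75 h
toaster oven: 1.44 kW × 38.75 h = 55.8 kWh
halogen floor lamp: 0.2 kW × 23 h = 4.6 kWh
Total energy = 160.76 kWh
Cost = 160.76 × $0.16 = $25.72

$25.72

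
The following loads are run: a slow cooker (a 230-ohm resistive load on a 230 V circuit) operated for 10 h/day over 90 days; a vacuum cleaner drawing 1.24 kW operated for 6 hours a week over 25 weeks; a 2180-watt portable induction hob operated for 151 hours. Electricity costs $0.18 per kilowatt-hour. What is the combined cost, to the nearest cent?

slow cooker: Power = V²/R = 230²/230 = 230 W = 0.23 kW
slow cooker: Runtime = 10 h/day × 90 days = 900 h
slow cooker: 0.23 kW × 900 h = 207 kWh
vacuum cleaner: Runtime = 6 h/week × 25 weeks = 150 h
vacuum cleaner: 1.24 kW × 150 h = 186 kWh
portable induction hob: 2.18 kW × 151 h = 329.18 kWh
Total energy = 722.18 kWh
Cost = 722.18 × $0.18 = $129.99

$129.99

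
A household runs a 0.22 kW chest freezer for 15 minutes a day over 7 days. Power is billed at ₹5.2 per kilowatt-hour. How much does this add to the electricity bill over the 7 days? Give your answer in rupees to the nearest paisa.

₹2.00

Runtime = 15 min × 7 = 105 min = 1.75 h
Energy = 0.22 kW × 1.75 h = 0.385 kWh
Cost = 0.385 kWh × ₹5.2/kWh = ₹2.00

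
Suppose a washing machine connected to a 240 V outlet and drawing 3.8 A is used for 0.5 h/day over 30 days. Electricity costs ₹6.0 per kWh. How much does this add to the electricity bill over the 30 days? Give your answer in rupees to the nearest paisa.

₹82.08

Power = 3.8 A × 240 V = 912 W = 0.912 kW
Runtime = 0.5 h/day × 30 days = 15 h
Energy = 0.912 kW × 15 h = 13.68 kWh
Cost = 13.68 kWh × ₹6.0/kWh = ₹82.08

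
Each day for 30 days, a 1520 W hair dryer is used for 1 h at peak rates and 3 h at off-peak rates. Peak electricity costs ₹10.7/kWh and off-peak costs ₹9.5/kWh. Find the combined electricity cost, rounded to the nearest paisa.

₹1787.52

Peak energy = 1.52 kW × 1 h × 30 = 45.6 kWh
Off-peak energy = 1.52 kW × 3 h × 30 = 136.8 kWh
Cost = 45.6 × ₹10.7 + 136.8 × ₹9.5 = ₹487.92 + ₹1299.6 = ₹1787.52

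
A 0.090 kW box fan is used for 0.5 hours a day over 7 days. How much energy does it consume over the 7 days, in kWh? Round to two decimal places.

0.32 kWh

Runtime = 0.5 h/day × 7 days = 3.5 h
Energy = 0.09 kW × 3.5 h = 0.315 kWh ≈ 0.32 kWh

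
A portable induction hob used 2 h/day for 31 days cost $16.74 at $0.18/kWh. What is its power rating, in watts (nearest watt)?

Energy = $16.74 ÷ $0.18/kWh = 93 kWh
Runtime = 2 h/day × 31 days = 62 h
Power = 93 kWh ÷ 62 h = 1.5 kW = 1500 W

1500 W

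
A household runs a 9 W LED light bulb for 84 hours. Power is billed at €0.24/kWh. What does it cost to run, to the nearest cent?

€0.18

Energy = 0.009 kW × 84 h = 0.756 kWh
Cost = 0.756 kWh × €0.24/kWh = €0.18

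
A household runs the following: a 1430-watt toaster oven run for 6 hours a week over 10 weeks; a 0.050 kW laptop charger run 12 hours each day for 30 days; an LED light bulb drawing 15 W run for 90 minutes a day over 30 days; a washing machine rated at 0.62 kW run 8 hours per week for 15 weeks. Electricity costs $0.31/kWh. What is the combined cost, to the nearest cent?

toaster oven: Runtime = 6 h/week × 10 weeks = 60 h
toaster oven: 1.43 kW × 60 h = 85.8 kWh
laptop charger: Runtime = 12 h/day × 30 days = 360 h
laptop charger: 0.05 kW × 360 h = 18 kWh
LED light bulb: Runtime = 90 min × 30 = 2700 min = 45 h
LED light bulb: 0.015 kW × 45 h = 0.675 kWh
washing machine: Runtime = 8 h/week × 15 weeks = 120 h
washing machine: 0.62 kW × 120 h = 74.4 kWh
Total energy = 178.875 kWh
Cost = 178.875 × $0.31 = $55.45

$55.45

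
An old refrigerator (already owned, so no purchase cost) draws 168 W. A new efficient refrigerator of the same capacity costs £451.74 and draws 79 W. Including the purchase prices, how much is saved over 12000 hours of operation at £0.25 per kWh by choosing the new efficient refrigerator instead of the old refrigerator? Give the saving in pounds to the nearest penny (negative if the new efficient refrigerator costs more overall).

-£184.74

old refrigerator: £0.00 + (168/1000) kW × 12000 h × £0.25 = £0.00 + £504 = £504
new efficient refrigerator: £451.74 + (79/1000) kW × 12000 h × £0.25 = £451.74 + £237 = £688.74
Saving = £504 − £688.74 = −£184.74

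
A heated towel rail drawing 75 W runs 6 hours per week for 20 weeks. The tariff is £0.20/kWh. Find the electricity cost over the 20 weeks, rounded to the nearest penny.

£1.80

Runtime = 6 h/week × 20 weeks = 120 h
Energy = 0.075 kW × 120 h = 9 kWh
Cost = 9 kWh × £0.20/kWh = £1.80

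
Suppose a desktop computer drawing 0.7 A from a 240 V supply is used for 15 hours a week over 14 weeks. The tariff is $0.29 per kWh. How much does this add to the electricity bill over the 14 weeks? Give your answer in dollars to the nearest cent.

Power = 0.7 A × 240 V = 168 W = 0.168 kW
Runtime = 15 h/week × 14 weeks = 210 h
Energy = 0.168 kW × 210 h = 35.28 kWh
Cost = 35.28 kWh × $0.29/kWh = $10.23

$10.23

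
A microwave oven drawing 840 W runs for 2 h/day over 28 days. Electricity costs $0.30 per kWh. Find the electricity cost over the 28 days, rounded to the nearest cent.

Runtime = 2 h/day × 28 days = 56 h
Energy = 0.84 kW × 56 h = 47.04 kWh
Cost = 47.04 kWh × $0.30/kWh = $14.11

$14.11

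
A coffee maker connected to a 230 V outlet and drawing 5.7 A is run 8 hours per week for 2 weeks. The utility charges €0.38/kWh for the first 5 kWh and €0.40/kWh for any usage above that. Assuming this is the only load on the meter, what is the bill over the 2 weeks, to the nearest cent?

€8.29

Power = 5.7 A × 230 V = 1311 W = 1.311 kW
Runtime = 8 h/week × 2 weeks = 16 h
Energy = 1.311 kW × 16 h = 20.976 kWh
Tier 1 (0–5 kWh): 5 × €0.38 = €1.9
Above 5 kWh: 15.976 × €0.40 = €6.3904
Bill = €8.29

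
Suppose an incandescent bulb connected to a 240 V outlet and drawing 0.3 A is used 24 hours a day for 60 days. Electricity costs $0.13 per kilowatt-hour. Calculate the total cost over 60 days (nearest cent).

$13.48

Power = 0.3 A × 240 V = 72 W = 0.072 kW
Runtime = 24 h × 60 = 1440 h
Energy = 0.072 kW × 1440 h = 103.68 kWh
Cost = 103.68 kWh × $0.13/kWh = $13.48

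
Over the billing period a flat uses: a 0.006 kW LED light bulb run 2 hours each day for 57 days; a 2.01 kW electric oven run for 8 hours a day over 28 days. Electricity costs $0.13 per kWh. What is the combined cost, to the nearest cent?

LED light bulb: Runtime = 2 h/day × 57 days = 114 h
LED light bulb: 0.006 kW × 114 h = 0.684 kWh
electric oven: Runtime = 8 h/day × 28 days = 224 h
electric oven: 2.01 kW × 224 h = 450.24 kWh
Total energy = 450.924 kWh
Cost = 450.924 × $0.13 = $58.62

$58.62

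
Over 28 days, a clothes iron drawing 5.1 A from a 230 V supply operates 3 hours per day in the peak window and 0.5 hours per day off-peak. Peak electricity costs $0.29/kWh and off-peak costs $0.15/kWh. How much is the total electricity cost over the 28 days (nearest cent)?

$31.04

Power = 5.1 A × 230 V = 1173 W = 1.173 kW
Peak energy = 1.173 kW × 3 h × 28 = 98.532 kWh
Off-peak energy = 1.173 kW × 0.5 h × 28 = 16.422 kWh
Cost = 98.532 × $0.29 + 16.422 × $0.15 = $28.57428 + $2.4633 = $31.04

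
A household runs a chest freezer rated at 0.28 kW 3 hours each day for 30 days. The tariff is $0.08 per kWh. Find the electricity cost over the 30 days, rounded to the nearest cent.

$2.02

Runtime = 3 h/day × 30 days = 90 h
Energy = 0.28 kW × 90 h = 25.2 kWh
Cost = 25.2 kWh × $0.08/kWh = $2.02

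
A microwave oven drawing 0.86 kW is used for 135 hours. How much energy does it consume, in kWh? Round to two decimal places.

Energy = 0.86 kW × 135 h = 116.1 kWh

116.10 kWh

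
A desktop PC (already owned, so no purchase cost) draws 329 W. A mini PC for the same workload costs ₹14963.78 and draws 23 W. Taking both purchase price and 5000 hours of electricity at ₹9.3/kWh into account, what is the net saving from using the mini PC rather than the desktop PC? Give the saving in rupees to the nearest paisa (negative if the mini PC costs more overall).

-₹734.78

desktop PC: ₹0.00 + (329/1000) kW × 5000 h × ₹9.3 = ₹0.00 + ₹15298.5 = ₹15298.5
mini PC: ₹14963.78 + (23/1000) kW × 5000 h × ₹9.3 = ₹14963.78 + ₹1069.5 = ₹16033.28
Saving = ₹15298.5 − ₹16033.28 = −₹734.78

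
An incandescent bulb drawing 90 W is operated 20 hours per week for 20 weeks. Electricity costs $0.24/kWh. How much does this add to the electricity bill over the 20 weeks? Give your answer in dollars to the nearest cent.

Runtime = 20 h/week × 20 weeks = 400 h
Energy = 0.09 kW × 400 h = 36 kWh
Cost = 36 kWh × $0.24/kWh = $8.64

$8.64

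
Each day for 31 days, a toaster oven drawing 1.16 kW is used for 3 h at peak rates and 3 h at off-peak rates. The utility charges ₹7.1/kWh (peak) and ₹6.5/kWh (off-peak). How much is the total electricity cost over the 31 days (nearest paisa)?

₹1467.17

Peak energy = 1.16 kW × 3 h × 31 = 107.88 kWh
Off-peak energy = 1.16 kW × 3 h × 31 = 107.88 kWh
Cost = 107.88 × ₹7.1 + 107.88 × ₹6.5 = ₹765.948 + ₹701.22 = ₹1467.17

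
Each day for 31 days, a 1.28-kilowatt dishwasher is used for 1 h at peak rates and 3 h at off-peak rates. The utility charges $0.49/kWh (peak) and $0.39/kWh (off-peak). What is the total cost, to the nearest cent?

$65.87

Peak energy = 1.28 kW × 1 h × 31 = 39.68 kWh
Off-peak energy = 1.28 kW × 3 h × 31 = 119.04 kWh
Cost = 39.68 × $0.49 + 119.04 × $0.39 = $19.4432 + $46.4256 = $65.87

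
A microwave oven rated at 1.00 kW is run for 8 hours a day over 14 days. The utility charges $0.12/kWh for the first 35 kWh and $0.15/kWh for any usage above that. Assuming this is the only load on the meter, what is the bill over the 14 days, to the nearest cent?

$15.75

Runtime = 8 h/day × 14 days = 112 h
Energy = 1 kW × 112 h = 112 kWh
Tier 1 (0–35 kWh): 35 × $0.12 = $4.2
Above 35 kWh: 77 × $0.15 = $11.55
Bill = $15.75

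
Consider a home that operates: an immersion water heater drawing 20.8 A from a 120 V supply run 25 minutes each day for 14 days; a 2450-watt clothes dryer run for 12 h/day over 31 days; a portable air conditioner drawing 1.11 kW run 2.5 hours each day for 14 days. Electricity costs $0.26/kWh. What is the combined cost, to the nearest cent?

immersion water heater: Power = 20.8 A × 120 V = 2496 W = 2.496 kW
immersion water heater: Runtime = 25 min × 14 = 350 min = 5.833333… h
immersion water heater: 2.496 kW × 5.833333… h = 14.56 kWh
clothes dryer: Runtime = 12 h/day × 31 days = 372 h
clothes dryer: 2.45 kW × 372 h = 911.4 kWh
portable air conditioner: Runtime = 2.5 h/day × 14 days = 35 h
portable air conditioner: 1.11 kW × 35 h = 38.85 kWh
Total energy = 964.81 kWh
Cost = 964.81 × $0.26 = $250.85

$250.85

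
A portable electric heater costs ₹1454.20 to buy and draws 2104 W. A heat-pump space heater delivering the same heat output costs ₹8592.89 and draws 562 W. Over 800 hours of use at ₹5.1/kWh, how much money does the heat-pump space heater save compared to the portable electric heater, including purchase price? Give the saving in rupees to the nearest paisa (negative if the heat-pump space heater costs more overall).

-₹847.33

portable electric heater: ₹1454.20 + (2104/1000) kW × 800 h × ₹5.1 = ₹1454.20 + ₹8584.32 = ₹10038.52
heat-pump space heater: ₹8592.89 + (562/1000) kW × 800 h × ₹5.1 = ₹8592.89 + ₹2292.96 = ₹10885.85
Saving = ₹10038.52 − ₹10885.85 = −₹847.33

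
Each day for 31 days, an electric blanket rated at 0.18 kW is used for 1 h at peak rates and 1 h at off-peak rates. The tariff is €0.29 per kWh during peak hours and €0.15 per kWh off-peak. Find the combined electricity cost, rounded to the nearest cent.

€2.46

Peak energy = 0.18 kW × 1 h × 31 = 5.58 kWh
Off-peak energy = 0.18 kW × 1 h × 31 = 5.58 kWh
Cost = 5.58 × €0.29 + 5.58 × €0.15 = €1.6182 + €0.837 = €2.46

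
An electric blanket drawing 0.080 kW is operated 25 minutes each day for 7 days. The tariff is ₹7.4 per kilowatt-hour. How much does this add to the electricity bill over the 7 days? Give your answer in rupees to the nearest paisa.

₹1.73

Runtime = 25 min × 7 = 175 min = 2.916666… h
Energy = 0.08 kW × 2.916666… h = 0.233333… kWh
Cost = 0.233333… kWh × ₹7.4/kWh = ₹1.73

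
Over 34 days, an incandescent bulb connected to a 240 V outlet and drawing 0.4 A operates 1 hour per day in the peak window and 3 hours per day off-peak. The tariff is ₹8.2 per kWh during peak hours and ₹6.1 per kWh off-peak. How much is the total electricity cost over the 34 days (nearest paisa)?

Power = 0.4 A × 240 V = 96 W = 0.096 kW
Peak energy = 0.096 kW × 1 h × 34 = 3.264 kWh
Off-peak energy = 0.096 kW × 3 h × 34 = 9.792 kWh
Cost = 3.264 × ₹8.2 + 9.792 × ₹6.1 = ₹26.7648 + ₹59.7312 = ₹86.50

₹86.50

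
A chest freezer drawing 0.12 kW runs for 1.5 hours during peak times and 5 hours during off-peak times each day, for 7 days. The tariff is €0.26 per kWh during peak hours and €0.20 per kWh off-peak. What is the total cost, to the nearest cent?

€1.17

Peak energy = 0.12 kW × 1.5 h × 7 = 1.26 kWh
Off-peak energy = 0.12 kW × 5 h × 7 = 4.2 kWh
Cost = 1.26 × €0.26 + 4.2 × €0.20 = €0.3276 + €0.84 = €1.17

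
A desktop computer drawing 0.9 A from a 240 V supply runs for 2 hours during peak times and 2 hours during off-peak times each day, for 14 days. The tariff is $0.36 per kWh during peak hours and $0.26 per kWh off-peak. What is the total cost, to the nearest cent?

$3.75

Power = 0.9 A × 240 V = 216 W = 0.216 kW
Peak energy = 0.216 kW × 2 h × 14 = 6.048 kWh
Off-peak energy = 0.216 kW × 2 h × 14 = 6.048 kWh
Cost = 6.048 × $0.36 + 6.048 × $0.26 = $2.17728 + $1.57248 = $3.75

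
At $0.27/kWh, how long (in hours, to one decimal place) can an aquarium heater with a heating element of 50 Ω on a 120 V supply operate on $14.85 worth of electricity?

191.0 h

Power = V²/R = 120²/50 = 288 W = 0.288 kW
Energy available = $14.85 ÷ $0.27/kWh = 55 kWh
Hours = 55 kWh ÷ 0.288 kW = 191.0 h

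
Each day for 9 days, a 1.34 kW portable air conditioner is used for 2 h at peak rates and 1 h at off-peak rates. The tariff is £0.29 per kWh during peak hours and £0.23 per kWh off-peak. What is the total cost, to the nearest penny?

£9.77

Peak energy = 1.34 kW × 2 h × 9 = 24.12 kWh
Off-peak energy = 1.34 kW × 1 h × 9 = 12.06 kWh
Cost = 24.12 × £0.29 + 12.06 × £0.23 = £6.9948 + £2.7738 = £9.77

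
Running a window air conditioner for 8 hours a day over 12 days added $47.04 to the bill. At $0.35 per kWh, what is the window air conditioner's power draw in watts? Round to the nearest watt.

1400 W

Energy = $47.04 ÷ $0.35/kWh = 134.4 kWh
Runtime = 8 h/day × 12 days = 96 h
Power = 134.4 kWh ÷ 96 h = 1.4 kW = 1400 W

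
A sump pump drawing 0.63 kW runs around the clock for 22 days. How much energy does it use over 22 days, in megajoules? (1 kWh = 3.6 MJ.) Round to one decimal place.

Runtime = 24 h × 22 = 528 h
Energy = 0.63 kW × 528 h = 332.64 kWh
= 332.64 × 3.6 MJ = 1197.5 MJ

1197.5 MJ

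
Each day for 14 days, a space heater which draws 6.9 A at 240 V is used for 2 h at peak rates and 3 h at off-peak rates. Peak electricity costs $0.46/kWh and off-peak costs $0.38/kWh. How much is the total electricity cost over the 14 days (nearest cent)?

Power = 6.9 A × 240 V = 1656 W = 1.656 kW
Peak energy = 1.656 kW × 2 h × 14 = 46.368 kWh
Off-peak energy = 1.656 kW × 3 h × 14 = 69.552 kWh
Cost = 46.368 × $0.46 + 69.552 × $0.38 = $21.32928 + $26.42976 = $47.76

$47.76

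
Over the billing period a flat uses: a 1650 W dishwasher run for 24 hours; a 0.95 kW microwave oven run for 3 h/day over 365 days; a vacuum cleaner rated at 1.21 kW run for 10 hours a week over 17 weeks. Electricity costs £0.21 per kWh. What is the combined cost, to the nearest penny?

dishwasher: 1.65 kW × 24 h = 39.6 kWh
microwave oven: Runtime = 3 h/day × 365 days = 1095 h
microwave oven: 0.95 kW × 1095 h = 1040.25 kWh
vacuum cleaner: Runtime = 10 h/week × 17 weeks = 170 h
vacuum cleaner: 1.21 kW × 170 h = 205.7 kWh
Total energy = 1285.55 kWh
Cost = 1285.55 × £0.21 = £269.97

£269.97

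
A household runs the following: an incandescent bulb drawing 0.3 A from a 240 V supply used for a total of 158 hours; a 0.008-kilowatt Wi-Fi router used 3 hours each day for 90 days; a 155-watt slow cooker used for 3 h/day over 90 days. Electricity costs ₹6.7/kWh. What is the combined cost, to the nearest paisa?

incandescent bulb: Power = 0.3 A × 240 V = 72 W = 0.072 kW
incandescent bulb: 0.072 kW × 158 h = 11.376 kWh
Wi-Fi router: Runtime = 3 h/day × 90 days = 270 h
Wi-Fi router: 0.008 kW × 270 h = 2.16 kWh
slow cooker: Runtime = 3 h/day × 90 days = 270 h
slow cooker: 0.155 kW × 270 h = 41.85 kWh
Total energy = 55.386 kWh
Cost = 55.386 × ₹6.7 = ₹371.09

₹371.09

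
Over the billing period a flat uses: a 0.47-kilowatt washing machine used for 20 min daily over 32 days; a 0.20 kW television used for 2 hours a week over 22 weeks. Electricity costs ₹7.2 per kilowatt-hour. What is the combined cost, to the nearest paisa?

washing machine: Runtime = 20 min × 32 = 640 min = 10.666666… h
washing machine: 0.47 kW × 10.666666… h = 5.013333… kWh
television: Runtime = 2 h/week × 22 weeks = 44 h
television: 0.2 kW × 44 h = 8.8 kWh
Total energy = 13.813333… kWh
Cost = 13.813333… × ₹7.2 = ₹99.46

₹99.46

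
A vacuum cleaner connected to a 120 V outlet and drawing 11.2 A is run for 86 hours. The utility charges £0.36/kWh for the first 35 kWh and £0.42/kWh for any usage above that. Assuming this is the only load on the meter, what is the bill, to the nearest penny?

£46.45

Power = 11.2 A × 120 V = 1344 W = 1.344 kW
Energy = 1.344 kW × 86 h = 115.584 kWh
Tier 1 (0–35 kWh): 35 × £0.36 = £12.6
Above 35 kWh: 80.584 × £0.42 = £33.84528
Bill = £46.45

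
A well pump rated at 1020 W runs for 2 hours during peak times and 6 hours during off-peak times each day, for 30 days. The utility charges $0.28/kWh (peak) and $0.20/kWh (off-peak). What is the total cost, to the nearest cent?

$53.86

Peak energy = 1.02 kW × 2 h × 30 = 61.2 kWh
Off-peak energy = 1.02 kW × 6 h × 30 = 183.6 kWh
Cost = 61.2 × $0.28 + 183.6 × $0.20 = $17.136 + $36.72 = $53.86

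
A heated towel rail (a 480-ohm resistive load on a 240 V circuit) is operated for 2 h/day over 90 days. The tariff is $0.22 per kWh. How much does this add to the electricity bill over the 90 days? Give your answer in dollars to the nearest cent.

$4.75

Power = V²/R = 240²/480 = 120 W = 0.12 kW
Runtime = 2 h/day × 90 days = 180 h
Energy = 0.12 kW × 180 h = 21.6 kWh
Cost = 21.6 kWh × $0.22/kWh = $4.75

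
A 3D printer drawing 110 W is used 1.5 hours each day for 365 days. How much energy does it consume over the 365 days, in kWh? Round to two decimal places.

60.23 kWh

Runtime = 1.5 h/day × 365 days = 547.5 h
Energy = 0.11 kW × 547.5 h = 60.225 kWh ≈ 60.23 kWh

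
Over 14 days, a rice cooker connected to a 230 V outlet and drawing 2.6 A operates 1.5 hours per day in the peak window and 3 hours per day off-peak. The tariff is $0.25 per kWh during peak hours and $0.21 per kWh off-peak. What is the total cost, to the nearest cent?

Power = 2.6 A × 230 V = 598 W = 0.598 kW
Peak energy = 0.598 kW × 1.5 h × 14 = 12.558 kWh
Off-peak energy = 0.598 kW × 3 h × 14 = 25.116 kWh
Cost = 12.558 × $0.25 + 25.116 × $0.21 = $3.1395 + $5.27436 = $8.41

$8.41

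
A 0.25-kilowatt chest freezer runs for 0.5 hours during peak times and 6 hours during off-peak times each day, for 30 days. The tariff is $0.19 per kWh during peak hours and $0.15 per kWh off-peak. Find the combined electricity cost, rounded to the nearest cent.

$7.46

Peak energy = 0.25 kW × 0.5 h × 30 = 3.75 kWh
Off-peak energy = 0.25 kW × 6 h × 30 = 45 kWh
Cost = 3.75 × $0.19 + 45 × $0.15 = $0.7125 + $6.75 = $7.46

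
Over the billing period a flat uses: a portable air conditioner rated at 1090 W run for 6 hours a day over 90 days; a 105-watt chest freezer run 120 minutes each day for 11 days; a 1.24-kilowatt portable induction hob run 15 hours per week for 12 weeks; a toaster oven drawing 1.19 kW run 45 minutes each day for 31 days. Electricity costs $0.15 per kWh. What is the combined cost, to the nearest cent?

$126.27

portable air conditioner: Runtime = 6 h/day × 90 days = 540 h
portable air conditioner: 1.09 kW × 540 h = 588.6 kWh
chest freezer: Runtime = 120 min × 11 = 1320 min = 22 h
chest freezer: 0.105 kW × 22 h = 2.31 kWh
portable induction hob: Runtime = 15 h/week × 12 weeks = 180 h
portable induction hob: 1.24 kW × 180 h = 223.2 kWh
toaster oven: Runtime = 45 min × 31 = 1395 min = 23.25 h
toaster oven: 1.19 kW × 23.25 h = 27.6675 kWh
Total energy = 841.7775 kWh
Cost = 841.7775 × $0.15 = $126.27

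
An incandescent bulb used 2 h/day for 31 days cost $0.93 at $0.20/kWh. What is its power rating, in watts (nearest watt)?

75 W

Energy = $0.93 ÷ $0.20/kWh = 4.65 kWh
Runtime = 2 h/day × 31 days = 62 h
Power = 4.65 kWh ÷ 62 h = 0.075 kW = 75 W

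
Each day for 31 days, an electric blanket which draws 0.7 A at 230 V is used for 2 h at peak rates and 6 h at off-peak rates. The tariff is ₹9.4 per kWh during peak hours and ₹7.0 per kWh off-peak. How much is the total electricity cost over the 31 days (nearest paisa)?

₹303.45

Power = 0.7 A × 230 V = 161 W = 0.161 kW
Peak energy = 0.161 kW × 2 h × 31 = 9.982 kWh
Off-peak energy = 0.161 kW × 6 h × 31 = 29.946 kWh
Cost = 9.982 × ₹9.4 + 29.946 × ₹7.0 = ₹93.8308 + ₹209.622 = ₹303.45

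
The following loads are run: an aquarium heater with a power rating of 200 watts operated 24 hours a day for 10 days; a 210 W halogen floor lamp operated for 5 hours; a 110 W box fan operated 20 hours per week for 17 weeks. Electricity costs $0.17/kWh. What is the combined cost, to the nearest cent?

aquarium heater: Runtime = 24 h × 10 = 240 h
aquarium heater: 0.2 kW × 240 h = 48 kWh
halogen floor lamp: 0.21 kW × 5 h = 1.05 kWh
box fan: Runtime = 20 h/week × 17 weeks = 340 h
box fan: 0.11 kW × 340 h = 37.4 kWh
Total energy = 86.45 kWh
Cost = 86.45 × $0.17 = $14.70

$14.70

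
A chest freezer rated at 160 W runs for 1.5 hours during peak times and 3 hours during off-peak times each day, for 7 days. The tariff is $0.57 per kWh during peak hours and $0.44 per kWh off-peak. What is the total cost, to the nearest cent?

$2.44

Peak energy = 0.16 kW × 1.5 h × 7 = 1.68 kWh
Off-peak energy = 0.16 kW × 3 h × 7 = 3.36 kWh
Cost = 1.68 × $0.57 + 3.36 × $0.44 = $0.9576 + $1.4784 = $2.44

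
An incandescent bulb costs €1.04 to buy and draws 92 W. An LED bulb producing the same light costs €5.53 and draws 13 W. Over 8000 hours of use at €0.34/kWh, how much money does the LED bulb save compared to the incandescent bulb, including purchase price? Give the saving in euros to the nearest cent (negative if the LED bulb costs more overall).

€210.39

incandescent bulb: €1.04 + (92/1000) kW × 8000 h × €0.34 = €1.04 + €250.24 = €251.28
LED bulb: €5.53 + (13/1000) kW × 8000 h × €0.34 = €5.53 + €35.36 = €40.89
Saving = €251.28 − €40.89 = €210.39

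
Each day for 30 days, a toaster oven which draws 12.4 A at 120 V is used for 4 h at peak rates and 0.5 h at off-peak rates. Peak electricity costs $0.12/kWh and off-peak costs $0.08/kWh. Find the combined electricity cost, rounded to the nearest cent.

$23.21

Power = 12.4 A × 120 V = 1488 W = 1.488 kW
Peak energy = 1.488 kW × 4 h × 30 = 178.56 kWh
Off-peak energy = 1.488 kW × 0.5 h × 30 = 22.32 kWh
Cost = 178.56 × $0.12 + 22.32 × $0.08 = $21.4272 + $1.7856 = $23.21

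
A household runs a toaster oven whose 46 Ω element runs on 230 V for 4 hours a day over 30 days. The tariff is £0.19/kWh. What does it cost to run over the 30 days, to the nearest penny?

Power = V²/R = 230²/46 = 1150 W = 1.15 kW
Runtime = 4 h/day × 30 days = 120 h
Energy = 1.15 kW × 120 h = 138 kWh
Cost = 138 kWh × £0.19/kWh = £26.22

£26.22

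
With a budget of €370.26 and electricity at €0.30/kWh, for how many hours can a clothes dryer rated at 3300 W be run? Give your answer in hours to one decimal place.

374.0 h

Energy available = €370.26 ÷ €0.30/kWh = 1234.2 kWh
Hours = 1234.2 kWh ÷ 3.3 kW = 374.0 h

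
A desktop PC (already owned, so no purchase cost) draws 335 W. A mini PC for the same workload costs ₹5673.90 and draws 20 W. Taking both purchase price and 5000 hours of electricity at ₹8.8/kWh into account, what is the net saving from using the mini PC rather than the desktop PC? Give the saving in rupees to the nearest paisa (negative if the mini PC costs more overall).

desktop PC: ₹0.00 + (335/1000) kW × 5000 h × ₹8.8 = ₹0.00 + ₹14740 = ₹14740
mini PC: ₹5673.90 + (20/1000) kW × 5000 h × ₹8.8 = ₹5673.90 + ₹880 = ₹6553.9
Saving = ₹14740 − ₹6553.9 = ₹8186.1

₹8186.10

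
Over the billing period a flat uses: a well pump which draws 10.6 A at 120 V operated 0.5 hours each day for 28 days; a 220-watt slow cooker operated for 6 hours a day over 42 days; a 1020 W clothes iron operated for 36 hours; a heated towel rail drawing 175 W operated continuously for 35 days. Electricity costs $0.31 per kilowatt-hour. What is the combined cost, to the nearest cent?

well pump: Power = 10.6 A × 120 V = 1272 W = 1.272 kW
well pump: Runtime = 0.5 h/day × 28 days = 14 h
well pump: 1.272 kW × 14 h = 17.808 kWh
slow cooker: Runtime = 6 h/day × 42 days = 252 h
slow cooker: 0.22 kW × 252 h = 55.44 kWh
clothes iron: 1.02 kW × 36 h = 36.72 kWh
heated towel rail: Runtime = 24 h × 35 = 840 h
heated towel rail: 0.175 kW × 840 h = 147 kWh
Total energy = 256.968 kWh
Cost = 256.968 × $0.31 = $79.66

$79.66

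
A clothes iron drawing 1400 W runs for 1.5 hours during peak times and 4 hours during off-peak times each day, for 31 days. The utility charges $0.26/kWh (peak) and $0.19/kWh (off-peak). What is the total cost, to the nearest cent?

$49.91

Peak energy = 1.4 kW × 1.5 h × 31 = 65.1 kWh
Off-peak energy = 1.4 kW × 4 h × 31 = 173.6 kWh
Cost = 65.1 × $0.26 + 173.6 × $0.19 = $16.926 + $32.984 = $49.91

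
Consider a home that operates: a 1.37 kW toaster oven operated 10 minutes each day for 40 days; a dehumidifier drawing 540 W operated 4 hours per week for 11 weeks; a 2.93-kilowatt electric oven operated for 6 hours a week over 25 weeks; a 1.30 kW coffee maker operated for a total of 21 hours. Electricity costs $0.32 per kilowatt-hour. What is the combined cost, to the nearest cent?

toaster oven: Runtime = 10 min × 40 = 400 min = 6.666666… h
toaster oven: 1.37 kW × 6.666666… h = 9.133333… kWh
dehumidifier: Runtime = 4 h/week × 11 weeks = 44 h
dehumidifier: 0.54 kW × 44 h = 23.76 kWh
electric oven: Runtime = 6 h/week × 25 weeks = 150 h
electric oven: 2.93 kW × 150 h = 439.5 kWh
coffee maker: 1.3 kW × 21 h = 27.3 kWh
Total energy = 499.693333… kWh
Cost = 499.693333… × $0.32 = $159.90

$159.90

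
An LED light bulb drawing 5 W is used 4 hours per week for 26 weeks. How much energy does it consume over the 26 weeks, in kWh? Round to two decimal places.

0.52 kWh

Runtime = 4 h/week × 26 weeks = 104 h
Energy = 0.005 kW × 104 h = 0.52 kWh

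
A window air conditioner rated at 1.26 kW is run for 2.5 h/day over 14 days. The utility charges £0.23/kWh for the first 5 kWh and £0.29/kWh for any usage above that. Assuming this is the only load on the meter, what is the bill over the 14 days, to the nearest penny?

£12.49

Runtime = 2.5 h/day × 14 days = 35 h
Energy = 1.26 kW × 35 h = 44.1 kWh
Tier 1 (0–5 kWh): 5 × £0.23 = £1.15
Above 5 kWh: 39.1 × £0.29 = £11.339
Bill = £12.49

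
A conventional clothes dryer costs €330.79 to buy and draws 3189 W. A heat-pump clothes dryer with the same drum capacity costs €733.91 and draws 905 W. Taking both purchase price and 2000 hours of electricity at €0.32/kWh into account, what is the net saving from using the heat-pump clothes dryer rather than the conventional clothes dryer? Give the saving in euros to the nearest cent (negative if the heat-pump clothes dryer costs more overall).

€1058.64

conventional clothes dryer: €330.79 + (3189/1000) kW × 2000 h × €0.32 = €330.79 + €2040.96 = €2371.75
heat-pump clothes dryer: €733.91 + (905/1000) kW × 2000 h × €0.32 = €733.91 + €579.2 = €1313.11
Saving = €2371.75 − €1313.11 = €1058.64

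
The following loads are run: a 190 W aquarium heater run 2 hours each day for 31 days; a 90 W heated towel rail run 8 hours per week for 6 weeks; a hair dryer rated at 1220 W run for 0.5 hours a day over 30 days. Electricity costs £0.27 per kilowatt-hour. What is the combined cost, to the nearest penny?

£9.29

aquarium heater: Runtime = 2 h/day × 31 days = 62 h
aquarium heater: 0.19 kW × 62 h = 11.78 kWh
heated towel rail: Runtime = 8 h/week × 6 weeks = 48 h
heated towel rail: 0.09 kW × 48 h = 4.32 kWh
hair dryer: Runtime = 0.5 h/day × 30 days = 15 h
hair dryer: 1.22 kW × 15 h = 18.3 kWh
Total energy = 34.4 kWh
Cost = 34.4 × £0.27 = £9.29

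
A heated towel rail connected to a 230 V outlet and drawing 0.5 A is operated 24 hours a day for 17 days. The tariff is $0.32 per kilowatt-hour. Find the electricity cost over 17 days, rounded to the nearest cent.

$15.01

Power = 0.5 A × 230 V = 115 W = 0.115 kW
Runtime = 24 h × 17 = 408 h
Energy = 0.115 kW × 408 h = 46.92 kWh
Cost = 46.92 kWh × $0.32/kWh = $15.01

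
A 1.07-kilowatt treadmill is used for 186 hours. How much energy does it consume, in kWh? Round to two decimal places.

Energy = 1.07 kW × 186 h = 199.02 kWh

199.02 kWh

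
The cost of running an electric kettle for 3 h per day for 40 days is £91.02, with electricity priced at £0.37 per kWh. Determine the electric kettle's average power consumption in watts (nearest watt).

Energy = £91.02 ÷ £0.37/kWh = 246 kWh
Runtime = 3 h/day × 40 days = 120 h
Power = 246 kWh ÷ 120 h = 2.05 kW = 2050 W

2050 W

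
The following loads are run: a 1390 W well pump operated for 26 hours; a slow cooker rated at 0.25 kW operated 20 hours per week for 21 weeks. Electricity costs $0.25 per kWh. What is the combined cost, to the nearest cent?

well pump: 1.39 kW × 26 h = 36.14 kWh
slow cooker: Runtime = 20 h/week × 21 weeks = 420 h
slow cooker: 0.25 kW × 420 h = 105 kWh
Total energy = 141.14 kWh
Cost = 141.14 × $0.25 = $35.29

$35.29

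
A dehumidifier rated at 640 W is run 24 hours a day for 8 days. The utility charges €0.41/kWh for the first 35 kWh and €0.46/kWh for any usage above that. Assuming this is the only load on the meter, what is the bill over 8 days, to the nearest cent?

€54.77

Runtime = 24 h × 8 = 192 h
Energy = 0.64 kW × 192 h = 122.88 kWh
Tier 1 (0–35 kWh): 35 × €0.41 = €14.35
Above 35 kWh: 87.88 × €0.46 = €40.4248
Bill = €54.77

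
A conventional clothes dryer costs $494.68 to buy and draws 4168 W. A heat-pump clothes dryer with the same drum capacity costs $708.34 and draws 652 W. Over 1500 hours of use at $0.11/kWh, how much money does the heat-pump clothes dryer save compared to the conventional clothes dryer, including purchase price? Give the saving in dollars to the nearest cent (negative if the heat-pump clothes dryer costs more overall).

conventional clothes dryer: $494.68 + (4168/1000) kW × 1500 h × $0.11 = $494.68 + $687.72 = $1182.4
heat-pump clothes dryer: $708.34 + (652/1000) kW × 1500 h × $0.11 = $708.34 + $107.58 = $815.92
Saving = $1182.4 − $815.92 = $366.48

$366.48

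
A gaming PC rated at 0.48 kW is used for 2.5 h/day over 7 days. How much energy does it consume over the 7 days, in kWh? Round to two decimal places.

Runtime = 2.5 h/day × 7 days = 17.5 h
Energy = 0.48 kW × 17.5 h = 8.4 kWh

8.40 kWh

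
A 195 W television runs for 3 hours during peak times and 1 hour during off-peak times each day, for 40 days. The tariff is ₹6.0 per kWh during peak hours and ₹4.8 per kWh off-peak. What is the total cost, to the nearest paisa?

Peak energy = 0.195 kW × 3 h × 40 = 23.4 kWh
Off-peak energy = 0.195 kW × 1 h × 40 = 7.8 kWh
Cost = 23.4 × ₹6.0 + 7.8 × ₹4.8 = ₹140.4 + ₹37.44 = ₹177.84

₹177.84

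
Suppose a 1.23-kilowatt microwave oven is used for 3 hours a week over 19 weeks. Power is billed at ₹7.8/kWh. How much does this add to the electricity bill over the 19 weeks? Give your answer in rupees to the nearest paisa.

Runtime = 3 h/week × 19 weeks = 57 h
Energy = 1.23 kW × 57 h = 70.11 kWh
Cost = 70.11 kWh × ₹7.8/kWh = ₹546.86

₹546.86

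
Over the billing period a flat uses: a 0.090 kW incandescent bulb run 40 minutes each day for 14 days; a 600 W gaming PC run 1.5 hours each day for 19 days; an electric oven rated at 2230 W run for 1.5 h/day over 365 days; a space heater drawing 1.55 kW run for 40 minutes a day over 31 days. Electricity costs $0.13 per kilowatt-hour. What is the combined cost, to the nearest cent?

incandescent bulb: Runtime = 40 min × 14 = 560 min = 9.333333… h
incandescent bulb: 0.09 kW × 9.333333… h = 0.84 kWh
gaming PC: Runtime = 1.5 h/day × 19 days = 28.5 h
gaming PC: 0.6 kW × 28.5 h = 17.1 kWh
electric oven: Runtime = 1.5 h/day × 365 days = 547.5 h
electric oven: 2.23 kW × 547.5 h = 1220.925 kWh
space heater: Runtime = 40 min × 31 = 1240 min = 20.666666… h
space heater: 1.55 kW × 20.666666… h = 32.033333… kWh
Total energy = 1270.898333… kWh
Cost = 1270.898333… × $0.13 = $165.22

$165.22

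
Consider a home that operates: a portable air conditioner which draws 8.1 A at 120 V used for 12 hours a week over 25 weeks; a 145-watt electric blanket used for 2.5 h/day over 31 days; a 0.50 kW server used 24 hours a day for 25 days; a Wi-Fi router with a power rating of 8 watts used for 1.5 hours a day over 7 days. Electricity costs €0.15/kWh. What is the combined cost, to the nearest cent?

portable air conditioner: Power = 8.1 A × 120 V = 972 W = 0.972 kW
portable air conditioner: Runtime = 12 h/week × 25 weeks = 300 h
portable air conditioner: 0.972 kW × 300 h = 291.6 kWh
electric blanket: Runtime = 2.5 h/day × 31 days = 77.5 h
electric blanket: 0.145 kW × 77.5 h = 11.2375 kWh
server: Runtime = 24 h × 25 = 600 h
server: 0.5 kW × 600 h = 300 kWh
Wi-Fi router: Runtime = 1.5 h/day × 7 days = 10.5 h
Wi-Fi router: 0.008 kW × 10.5 h = 0.084 kWh
Total energy = 602.9215 kWh
Cost = 602.9215 × €0.15 = €90.44

€90.44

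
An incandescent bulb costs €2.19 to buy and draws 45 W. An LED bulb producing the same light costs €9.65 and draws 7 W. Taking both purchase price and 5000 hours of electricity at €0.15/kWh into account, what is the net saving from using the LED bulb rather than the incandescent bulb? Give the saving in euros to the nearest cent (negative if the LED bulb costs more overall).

€21.04

incandescent bulb: €2.19 + (45/1000) kW × 5000 h × €0.15 = €2.19 + €33.75 = €35.94
LED bulb: €9.65 + (7/1000) kW × 5000 h × €0.15 = €9.65 + €5.25 = €14.9
Saving = €35.94 − €14.9 = €21.04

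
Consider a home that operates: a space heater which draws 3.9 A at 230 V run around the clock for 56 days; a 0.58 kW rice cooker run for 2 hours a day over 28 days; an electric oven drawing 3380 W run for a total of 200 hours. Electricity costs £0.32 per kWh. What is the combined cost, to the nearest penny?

space heater: Power = 3.9 A × 230 V = 897 W = 0.897 kW
space heater: Runtime = 24 h × 56 = 1344 h
space heater: 0.897 kW × 1344 h = 1205.568 kWh
rice cooker: Runtime = 2 h/day × 28 days = 56 h
rice cooker: 0.58 kW × 56 h = 32.48 kWh
electric oven: 3.38 kW × 200 h = 676 kWh
Total energy = 1914.048 kWh
Cost = 1914.048 × £0.32 = £612.50

£612.50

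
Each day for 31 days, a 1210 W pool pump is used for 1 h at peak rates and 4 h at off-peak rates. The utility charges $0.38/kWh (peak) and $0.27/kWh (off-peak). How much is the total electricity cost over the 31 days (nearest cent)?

$54.76

Peak energy = 1.21 kW × 1 h × 31 = 37.51 kWh
Off-peak energy = 1.21 kW × 4 h × 31 = 150.04 kWh
Cost = 37.51 × $0.38 + 150.04 × $0.27 = $14.2538 + $40.5108 = $54.76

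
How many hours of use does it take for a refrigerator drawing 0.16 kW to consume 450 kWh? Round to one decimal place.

Hours = 450 kWh ÷ 0.16 kW = 2812.5 h

2812.5 h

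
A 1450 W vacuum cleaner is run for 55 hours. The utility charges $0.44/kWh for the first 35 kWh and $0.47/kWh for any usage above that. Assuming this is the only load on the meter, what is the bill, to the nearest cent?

Energy = 1.45 kW × 55 h = 79.75 kWh
Tier 1 (0–35 kWh): 35 × $0.44 = $15.4
Above 35 kWh: 44.75 × $0.47 = $21.0325
Bill = $36.43

$36.43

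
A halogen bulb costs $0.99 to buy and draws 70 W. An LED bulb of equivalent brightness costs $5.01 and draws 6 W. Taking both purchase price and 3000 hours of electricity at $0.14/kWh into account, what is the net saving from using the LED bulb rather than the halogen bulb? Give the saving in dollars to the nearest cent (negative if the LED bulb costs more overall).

halogen bulb: $0.99 + (70/1000) kW × 3000 h × $0.14 = $0.99 + $29.4 = $30.39
LED bulb: $5.01 + (6/1000) kW × 3000 h × $0.14 = $5.01 + $2.52 = $7.53
Saving = $30.39 − $7.53 = $22.86

$22.86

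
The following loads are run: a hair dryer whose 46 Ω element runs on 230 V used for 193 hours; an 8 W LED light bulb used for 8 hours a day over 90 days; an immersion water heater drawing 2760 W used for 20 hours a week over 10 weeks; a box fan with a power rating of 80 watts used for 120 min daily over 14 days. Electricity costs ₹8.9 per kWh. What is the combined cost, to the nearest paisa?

₹6959.36

hair dryer: Power = V²/R = 230²/46 = 1150 W = 1.15 kW
hair dryer: 1.15 kW × 193 h = 221.95 kWh
LED light bulb: Runtime = 8 h/day × 90 days = 720 h
LED light bulb: 0.008 kW × 720 h = 5.76 kWh
immersion water heater: Runtime = 20 h/week × 10 weeks = 200 h
immersion water heater: 2.76 kW × 200 h = 552 kWh
box fan: Runtime = 120 min × 14 = 1680 min = 28 h
box fan: 0.08 kW × 28 h = 2.24 kWh
Total energy = 781.95 kWh
Cost = 781.95 × ₹8.9 = ₹6959.36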